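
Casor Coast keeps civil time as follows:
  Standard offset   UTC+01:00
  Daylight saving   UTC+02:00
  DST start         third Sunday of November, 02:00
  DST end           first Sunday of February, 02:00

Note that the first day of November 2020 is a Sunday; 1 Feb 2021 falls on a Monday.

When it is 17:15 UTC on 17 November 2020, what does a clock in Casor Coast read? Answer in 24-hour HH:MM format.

19:15

1 November 2020 is a Sunday, so the first Sunday is November 1 and the third is November 15.
1 February 2021 is a Monday, so the first Sunday is February 7.
At the standard offset (UTC+01:00), 17:15 UTC + 1h = 18:15 Casor Coast standard time.
The standard-time date in Casor Coast, 17 November 2020, lies within the daylight-saving period (15 November 2020 – 7 February 2021), so Casor Coast is on daylight time, UTC+02:00.
17:15 UTC + 2h = 19:15 local.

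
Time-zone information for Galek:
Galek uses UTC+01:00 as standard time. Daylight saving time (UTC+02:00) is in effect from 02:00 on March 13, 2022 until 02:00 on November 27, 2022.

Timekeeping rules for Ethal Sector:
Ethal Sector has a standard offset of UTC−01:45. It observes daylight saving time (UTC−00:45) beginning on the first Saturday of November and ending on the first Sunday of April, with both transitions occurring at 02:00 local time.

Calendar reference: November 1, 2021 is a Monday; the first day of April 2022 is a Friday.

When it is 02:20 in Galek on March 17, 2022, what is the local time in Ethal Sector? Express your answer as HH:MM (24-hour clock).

March 17, 2022 lies within the daylight-saving period (13 March – 27 November), so Galek is on daylight time, UTC+02:00.
02:20 Galek − 2h = 00:20 UTC.
1 November 2021 is a Monday, so the first Saturday is November 6.
1 April 2022 is a Friday, so the first Sunday is April 3.
At the standard offset (UTC−01:45), 00:20 UTC − 1h45m = 22:35 Ethal Sector standard time (rolling into the previous day, 16 March 2022).
Daylight saving runs 6 November 2021 – 3 April 2022; the standard-time date in Ethal Sector, March 16, 2022, is inside that window, so Ethal Sector is at UTC−00:45.
00:20 UTC − 0h45m = 23:35 Ethal Sector (rolling into the previous day, 16 March 2022).

23:35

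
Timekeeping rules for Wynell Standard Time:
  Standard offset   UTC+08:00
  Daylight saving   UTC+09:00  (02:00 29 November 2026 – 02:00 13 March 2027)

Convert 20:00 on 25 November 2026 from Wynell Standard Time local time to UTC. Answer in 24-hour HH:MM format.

25 November 2026 is outside the daylight-saving period (29 November 2026 – 13 March 2027), so Wynell Standard Time is on standard time, UTC+08:00.
20:00 local − 8h = 12:00 UTC.

12:00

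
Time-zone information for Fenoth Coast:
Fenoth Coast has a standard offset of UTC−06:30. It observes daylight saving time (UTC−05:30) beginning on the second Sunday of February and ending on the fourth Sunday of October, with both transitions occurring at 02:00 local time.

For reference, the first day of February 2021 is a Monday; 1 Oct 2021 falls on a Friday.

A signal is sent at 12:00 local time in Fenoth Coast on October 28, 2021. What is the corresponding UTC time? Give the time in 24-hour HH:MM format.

1 February 2021 is a Monday, so the first Sunday is February 7 and the second is February 14.
1 October 2021 is a Friday, so the first Sunday is October 3 and the fourth is October 24.
October 28, 2021 is outside the daylight-saving period (14 February – 24 October), so Fenoth Coast is on standard time, UTC−06:30.
12:00 local + 6h30m = 18:30 UTC.

18:30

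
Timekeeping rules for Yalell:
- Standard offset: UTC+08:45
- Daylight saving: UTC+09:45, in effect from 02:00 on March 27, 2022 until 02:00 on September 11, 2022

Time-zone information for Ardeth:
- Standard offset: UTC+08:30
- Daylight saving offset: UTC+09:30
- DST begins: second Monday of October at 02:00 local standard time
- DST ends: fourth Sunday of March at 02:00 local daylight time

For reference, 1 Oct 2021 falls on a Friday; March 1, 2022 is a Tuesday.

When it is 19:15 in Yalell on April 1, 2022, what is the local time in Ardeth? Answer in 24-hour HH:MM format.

18:00

Daylight saving runs 27 March – 11 September; April 1, 2022 is inside that window, so Yalell is at UTC+09:45.
19:15 Yalell − 9h45m = 09:30 UTC.
1 October 2021 is a Friday, so the first Monday is October 4 and the second is October 11.
1 March 2022 is a Tuesday, so the first Sunday is March 6 and the fourth is March 27.
At the standard offset (UTC+08:30), 09:30 UTC + 8h30m = 18:00 Ardeth standard time.
The standard-time date in Ardeth, April 1, 2022, does not fall between 11 October 2021 and 27 March 2022, so daylight saving is not in effect and Ardeth is at UTC+08:30.
09:30 UTC + 8h30m = 18:00 Ardeth.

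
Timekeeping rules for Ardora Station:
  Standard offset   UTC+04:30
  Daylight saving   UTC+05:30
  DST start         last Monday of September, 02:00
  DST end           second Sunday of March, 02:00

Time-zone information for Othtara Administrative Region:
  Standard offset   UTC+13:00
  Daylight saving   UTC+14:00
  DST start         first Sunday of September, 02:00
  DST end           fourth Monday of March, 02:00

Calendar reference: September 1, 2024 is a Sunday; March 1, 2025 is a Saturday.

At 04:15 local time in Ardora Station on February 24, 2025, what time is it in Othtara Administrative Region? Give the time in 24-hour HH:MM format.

12:45

1 September 2024 is a Sunday, so Mondays fall on 2, 9, 16, 23, 30; the last is September 30.
1 March 2025 is a Saturday, so the first Sunday is March 2 and the second is March 9.
February 24, 2025 lies within the daylight-saving period (30 September 2024 – 9 March 2025), so Ardora Station is on daylight time, UTC+05:30.
04:15 Ardora Station − 5h30m = 22:45 UTC (rolling into the previous day, 23 February 2025).
1 September 2024 is a Sunday, so the first Sunday is September 1.
1 March 2025 is a Saturday, so the first Monday is March 3 and the fourth is March 24.
At the standard offset (UTC+13:00), 22:45 UTC + 13h = 11:45 Othtara Administrative Region standard time (rolling into the next day, 24 February 2025).
The standard-time date in Othtara Administrative Region, February 24, 2025, falls between 1 September 2024 and 24 March 2025, so daylight saving is in effect and Othtara Administrative Region is at UTC+14:00.
22:45 UTC + 14h = 12:45 Othtara Administrative Region (rolling into the next day, 24 February 2025).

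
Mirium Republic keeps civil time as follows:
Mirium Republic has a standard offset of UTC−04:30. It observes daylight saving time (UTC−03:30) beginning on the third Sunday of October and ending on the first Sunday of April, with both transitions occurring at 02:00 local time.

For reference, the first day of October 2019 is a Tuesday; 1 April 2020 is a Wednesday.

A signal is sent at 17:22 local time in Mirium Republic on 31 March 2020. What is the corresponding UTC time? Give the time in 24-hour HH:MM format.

20:52

1 October 2019 is a Tuesday, so the first Sunday is October 6 and the third is October 20.
1 April 2020 is a Wednesday, so the first Sunday is April 5.
Daylight saving runs 20 October 2019 – 5 April 2020; 31 March 2020 is inside that window, so Mirium Republic is at UTC−03:30.
17:22 local + 3h30m = 20:52 UTC.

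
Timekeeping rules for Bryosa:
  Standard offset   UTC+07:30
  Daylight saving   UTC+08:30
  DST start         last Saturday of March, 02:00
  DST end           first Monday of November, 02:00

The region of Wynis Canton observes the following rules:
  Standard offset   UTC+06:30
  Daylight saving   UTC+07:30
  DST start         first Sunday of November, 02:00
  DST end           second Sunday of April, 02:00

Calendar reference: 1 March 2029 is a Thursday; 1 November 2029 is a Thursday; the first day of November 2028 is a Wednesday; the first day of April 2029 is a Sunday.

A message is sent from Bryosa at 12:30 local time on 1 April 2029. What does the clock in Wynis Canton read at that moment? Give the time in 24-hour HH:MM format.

11:30

1 March 2029 is a Thursday, so Saturdays fall on 3, 10, 17, 24, 31; the last is March 31.
1 November 2029 is a Thursday, so the first Monday is November 5.
1 April 2029 falls between 31 March and 5 November, so daylight saving is in effect and Bryosa is at UTC+08:30.
12:30 Bryosa − 8h30m = 04:00 UTC.
1 November 2028 is a Wednesday, so the first Sunday is November 5.
1 April 2029 is a Sunday, so the first Sunday is April 1 and the second is April 8.
At the standard offset (UTC+06:30), 04:00 UTC + 6h30m = 10:30 Wynis Canton standard time.
The standard-time date in Wynis Canton, 1 April 2029, falls between 5 November 2028 and 8 April 2029, so daylight saving is in effect and Wynis Canton is at UTC+07:30.
04:00 UTC + 7h30m = 11:30 Wynis Canton.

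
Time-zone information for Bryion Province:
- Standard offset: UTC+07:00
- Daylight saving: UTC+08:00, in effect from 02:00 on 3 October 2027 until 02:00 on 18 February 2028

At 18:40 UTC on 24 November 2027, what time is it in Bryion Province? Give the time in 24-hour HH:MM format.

At the standard offset (UTC+07:00), 18:40 UTC + 7h = 01:40 Bryion Province standard time (rolling into the next day, 25 November 2027).
The standard-time date in Bryion Province, 25 November 2027, falls between 3 October 2027 and 18 February 2028, so daylight saving is in effect and Bryion Province is at UTC+08:00.
18:40 UTC + 8h = 02:40 local (rolling into the next day, 25 November 2027).

02:40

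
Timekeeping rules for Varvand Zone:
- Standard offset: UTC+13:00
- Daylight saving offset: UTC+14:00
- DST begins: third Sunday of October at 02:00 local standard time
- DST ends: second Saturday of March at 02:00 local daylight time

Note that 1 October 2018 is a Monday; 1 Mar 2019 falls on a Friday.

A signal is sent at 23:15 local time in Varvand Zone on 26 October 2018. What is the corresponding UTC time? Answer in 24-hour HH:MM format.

1 October 2018 is a Monday, so the first Sunday is October 7 and the third is October 21.
1 March 2019 is a Friday, so the first Saturday is March 2 and the second is March 9.
26 October 2018 lies within the daylight-saving period (21 October 2018 – 9 March 2019), so Varvand Zone is on daylight time, UTC+14:00.
23:15 local − 14h = 09:15 UTC.

09:15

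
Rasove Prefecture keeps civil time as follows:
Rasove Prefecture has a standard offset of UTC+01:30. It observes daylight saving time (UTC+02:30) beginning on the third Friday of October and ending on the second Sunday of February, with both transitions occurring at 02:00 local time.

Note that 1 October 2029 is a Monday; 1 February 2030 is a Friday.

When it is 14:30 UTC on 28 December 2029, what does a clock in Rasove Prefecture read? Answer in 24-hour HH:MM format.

17:00

1 October 2029 is a Monday, so the first Friday is October 5 and the third is October 19.
1 February 2030 is a Friday, so the first Sunday is February 3 and the second is February 10.
At the standard offset (UTC+01:30), 14:30 UTC + 1h30m = 16:00 Rasove Prefecture standard time.
The standard-time date in Rasove Prefecture, 28 December 2029, falls between 19 October 2029 and 10 February 2030, so daylight saving is in effect and Rasove Prefecture is at UTC+02:30.
14:30 UTC + 2h30m = 17:00 local.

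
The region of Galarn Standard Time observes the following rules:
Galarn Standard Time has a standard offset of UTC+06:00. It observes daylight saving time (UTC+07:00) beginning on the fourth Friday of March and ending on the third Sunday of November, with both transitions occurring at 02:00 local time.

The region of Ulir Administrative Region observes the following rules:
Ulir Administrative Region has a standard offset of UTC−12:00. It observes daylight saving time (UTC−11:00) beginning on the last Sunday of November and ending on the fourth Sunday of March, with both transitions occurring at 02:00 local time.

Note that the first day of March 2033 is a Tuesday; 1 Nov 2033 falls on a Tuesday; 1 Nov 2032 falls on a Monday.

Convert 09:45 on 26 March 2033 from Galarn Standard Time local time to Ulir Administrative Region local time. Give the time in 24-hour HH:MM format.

15:45

1 March 2033 is a Tuesday, so the first Friday is March 4 and the fourth is March 25.
1 November 2033 is a Tuesday, so the first Sunday is November 6 and the third is November 20.
Daylight saving runs 25 March – 20 November; 26 March 2033 is inside that window, so Galarn Standard Time is at UTC+07:00.
09:45 Galarn Standard Time − 7h = 02:45 UTC.
1 November 2032 is a Monday, so Sundays fall on 7, 14, 21, 28; the last is November 28.
1 March 2033 is a Tuesday, so the first Sunday is March 6 and the fourth is March 27.
At the standard offset (UTC−12:00), 02:45 UTC − 12h = 14:45 Ulir Administrative Region standard time (rolling into the previous day, 25 March 2033).
Daylight saving runs 28 November 2032 – 27 March 2033; the standard-time date in Ulir Administrative Region, 25 March 2033, is inside that window, so Ulir Administrative Region is at UTC−11:00.
02:45 UTC − 11h = 15:45 Ulir Administrative Region (rolling into the previous day, 25 March 2033).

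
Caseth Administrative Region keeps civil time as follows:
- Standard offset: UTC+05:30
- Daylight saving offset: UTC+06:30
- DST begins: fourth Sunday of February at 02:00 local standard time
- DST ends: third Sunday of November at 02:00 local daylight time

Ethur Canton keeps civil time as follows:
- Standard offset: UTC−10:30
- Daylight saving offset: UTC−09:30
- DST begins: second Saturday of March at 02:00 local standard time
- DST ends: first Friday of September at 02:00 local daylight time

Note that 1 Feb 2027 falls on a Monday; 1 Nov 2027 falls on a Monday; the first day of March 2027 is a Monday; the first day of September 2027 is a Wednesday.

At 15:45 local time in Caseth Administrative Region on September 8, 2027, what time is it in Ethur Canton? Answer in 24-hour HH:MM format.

22:45

1 February 2027 is a Monday, so the first Sunday is February 7 and the fourth is February 28.
1 November 2027 is a Monday, so the first Sunday is November 7 and the third is November 21.
September 8, 2027 falls between 28 February and 21 November, so daylight saving is in effect and Caseth Administrative Region is at UTC+06:30.
15:45 Caseth Administrative Region − 6h30m = 09:15 UTC.
1 March 2027 is a Monday, so the first Saturday is March 6 and the second is March 13.
1 September 2027 is a Wednesday, so the first Friday is September 3.
At the standard offset (UTC−10:30), 09:15 UTC − 10h30m = 22:45 Ethur Canton standard time (rolling into the previous day, 7 September 2027).
The standard-time date in Ethur Canton, September 7, 2027, does not fall between 13 March and 3 September, so daylight saving is not in effect and Ethur Canton is at UTC−10:30.
09:15 UTC − 10h30m = 22:45 Ethur Canton (rolling into the previous day, 7 September 2027).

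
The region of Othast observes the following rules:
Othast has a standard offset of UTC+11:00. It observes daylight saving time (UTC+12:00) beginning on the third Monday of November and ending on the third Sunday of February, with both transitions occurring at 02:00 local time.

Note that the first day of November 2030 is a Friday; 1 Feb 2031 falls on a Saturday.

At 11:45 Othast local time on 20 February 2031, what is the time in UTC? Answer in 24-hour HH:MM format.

1 November 2030 is a Friday, so the first Monday is November 4 and the third is November 18.
1 February 2031 is a Saturday, so the first Sunday is February 2 and the third is February 16.
20 February 2031 does not fall between 18 November 2030 and 16 February 2031, so daylight saving is not in effect and Othast is at UTC+11:00.
11:45 local − 11h = 00:45 UTC.

00:45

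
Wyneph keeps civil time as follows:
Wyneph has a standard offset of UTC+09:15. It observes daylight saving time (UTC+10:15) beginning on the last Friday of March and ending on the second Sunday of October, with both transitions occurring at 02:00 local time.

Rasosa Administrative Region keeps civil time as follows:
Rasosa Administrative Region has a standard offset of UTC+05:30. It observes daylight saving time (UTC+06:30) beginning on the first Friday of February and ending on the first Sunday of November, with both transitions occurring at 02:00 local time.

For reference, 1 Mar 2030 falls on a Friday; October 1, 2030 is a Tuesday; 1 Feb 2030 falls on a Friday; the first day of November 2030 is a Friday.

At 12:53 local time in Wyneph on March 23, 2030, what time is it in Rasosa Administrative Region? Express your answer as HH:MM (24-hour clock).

10:08

1 March 2030 is a Friday, so Fridays fall on 1, 8, 15, 22, 29; the last is March 29.
1 October 2030 is a Tuesday, so the first Sunday is October 6 and the second is October 13.
March 23, 2030 does not fall between 29 March and 13 October, so daylight saving is not in effect and Wyneph is at UTC+09:15.
12:53 Wyneph − 9h15m = 03:38 UTC.
1 February 2030 is a Friday, so the first Friday is February 1.
1 November 2030 is a Friday, so the first Sunday is November 3.
At the standard offset (UTC+05:30), 03:38 UTC + 5h30m = 09:08 Rasosa Administrative Region standard time.
The standard-time date in Rasosa Administrative Region, March 23, 2030, falls between 1 February and 3 November, so daylight saving is in effect and Rasosa Administrative Region is at UTC+06:30.
03:38 UTC + 6h30m = 10:08 Rasosa Administrative Region.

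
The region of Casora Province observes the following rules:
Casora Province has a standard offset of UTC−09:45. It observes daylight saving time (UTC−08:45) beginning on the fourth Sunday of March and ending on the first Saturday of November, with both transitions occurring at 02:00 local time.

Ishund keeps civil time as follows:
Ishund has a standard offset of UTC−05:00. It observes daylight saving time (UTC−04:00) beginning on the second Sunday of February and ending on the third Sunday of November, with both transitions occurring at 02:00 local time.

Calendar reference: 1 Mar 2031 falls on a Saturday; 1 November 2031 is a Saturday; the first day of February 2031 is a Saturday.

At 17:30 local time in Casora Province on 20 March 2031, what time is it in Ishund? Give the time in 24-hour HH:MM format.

1 March 2031 is a Saturday, so the first Sunday is March 2 and the fourth is March 23.
1 November 2031 is a Saturday, so the first Saturday is November 1.
20 March 2031 does not fall between 23 March and 1 November, so daylight saving is not in effect and Casora Province is at UTC−09:45.
17:30 Casora Province + 9h45m = 03:15 UTC (rolling into the next day, 21 March 2031).
1 February 2031 is a Saturday, so the first Sunday is February 2 and the second is February 9.
1 November 2031 is a Saturday, so the first Sunday is November 2 and the third is November 16.
At the standard offset (UTC−05:00), 03:15 UTC − 5h = 22:15 Ishund standard time (rolling into the previous day, 20 March 2031).
The standard-time date in Ishund, 20 March 2031, lies within the daylight-saving period (9 February – 16 November), so Ishund is on daylight time, UTC−04:00.
03:15 UTC − 4h = 23:15 Ishund (rolling into the previous day, 20 March 2031).

23:15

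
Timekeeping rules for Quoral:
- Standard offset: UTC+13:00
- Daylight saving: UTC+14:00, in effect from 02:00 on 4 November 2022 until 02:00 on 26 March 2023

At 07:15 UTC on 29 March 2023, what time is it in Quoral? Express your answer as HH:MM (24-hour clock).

At the standard offset (UTC+13:00), 07:15 UTC + 13h = 20:15 Quoral standard time.
The standard-time date in Quoral, 29 March 2023, does not fall between 4 November 2022 and 26 March 2023, so daylight saving is not in effect and Quoral is at UTC+13:00.
07:15 UTC + 13h = 20:15 local.

20:15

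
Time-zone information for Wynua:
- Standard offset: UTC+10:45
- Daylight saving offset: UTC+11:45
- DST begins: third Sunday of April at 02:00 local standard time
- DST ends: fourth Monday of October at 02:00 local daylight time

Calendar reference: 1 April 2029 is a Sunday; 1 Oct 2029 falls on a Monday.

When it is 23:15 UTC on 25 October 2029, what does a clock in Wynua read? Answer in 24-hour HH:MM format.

10:00

1 April 2029 is a Sunday, so the first Sunday is April 1 and the third is April 15.
1 October 2029 is a Monday, so the first Monday is October 1 and the fourth is October 22.
At the standard offset (UTC+10:45), 23:15 UTC + 10h45m = 10:00 Wynua standard time (rolling into the next day, 26 October 2029).
The standard-time date in Wynua, 26 October 2029, is outside the daylight-saving period (15 April – 22 October), so Wynua is on standard time, UTC+10:45.
23:15 UTC + 10h45m = 10:00 local (rolling into the next day, 26 October 2029).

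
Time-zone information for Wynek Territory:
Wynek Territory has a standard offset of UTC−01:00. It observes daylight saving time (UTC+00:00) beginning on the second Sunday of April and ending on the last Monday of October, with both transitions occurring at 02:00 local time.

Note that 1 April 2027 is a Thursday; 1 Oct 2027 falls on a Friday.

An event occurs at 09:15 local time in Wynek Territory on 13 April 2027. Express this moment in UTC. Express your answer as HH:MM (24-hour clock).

09:15

1 April 2027 is a Thursday, so the first Sunday is April 4 and the second is April 11.
1 October 2027 is a Friday, so Mondays fall on 4, 11, 18, 25; the last is October 25.
13 April 2027 falls between 11 April and 25 October, so daylight saving is in effect and Wynek Territory is at UTC+00:00.
09:15 local − 0h = 09:15 UTC.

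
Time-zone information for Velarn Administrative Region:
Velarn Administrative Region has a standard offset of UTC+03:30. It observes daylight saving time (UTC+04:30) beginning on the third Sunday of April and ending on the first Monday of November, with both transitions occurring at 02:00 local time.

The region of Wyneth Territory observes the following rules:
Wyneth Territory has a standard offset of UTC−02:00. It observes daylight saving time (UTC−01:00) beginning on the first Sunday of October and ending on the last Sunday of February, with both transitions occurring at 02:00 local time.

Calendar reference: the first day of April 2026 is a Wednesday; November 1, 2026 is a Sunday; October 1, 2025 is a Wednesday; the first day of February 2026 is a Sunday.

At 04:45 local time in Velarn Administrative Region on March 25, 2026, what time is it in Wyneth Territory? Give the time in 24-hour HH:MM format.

1 April 2026 is a Wednesday, so the first Sunday is April 5 and the third is April 19.
1 November 2026 is a Sunday, so the first Monday is November 2.
March 25, 2026 is outside the daylight-saving period (19 April – 2 November), so Velarn Administrative Region is on standard time, UTC+03:30.
04:45 Velarn Administrative Region − 3h30m = 01:15 UTC.
1 October 2025 is a Wednesday, so the first Sunday is October 5.
1 February 2026 is a Sunday, so Sundays fall on 1, 8, 15, 22; the last is February 22.
At the standard offset (UTC−02:00), 01:15 UTC − 2h = 23:15 Wyneth Territory standard time (rolling into the previous day, 24 March 2026).
The standard-time date in Wyneth Territory, March 24, 2026, is outside the daylight-saving period (5 October 2025 – 22 February 2026), so Wyneth Territory is on standard time, UTC−02:00.
01:15 UTC − 2h = 23:15 Wyneth Territory (rolling into the previous day, 24 March 2026).

23:15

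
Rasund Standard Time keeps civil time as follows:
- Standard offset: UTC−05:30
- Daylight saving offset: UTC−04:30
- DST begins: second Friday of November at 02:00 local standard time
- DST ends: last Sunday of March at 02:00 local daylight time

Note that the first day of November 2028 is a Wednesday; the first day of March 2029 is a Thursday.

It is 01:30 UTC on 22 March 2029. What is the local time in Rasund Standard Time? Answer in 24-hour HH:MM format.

1 November 2028 is a Wednesday, so the first Friday is November 3 and the second is November 10.
1 March 2029 is a Thursday, so Sundays fall on 4, 11, 18, 25; the last is March 25.
At the standard offset (UTC−05:30), 01:30 UTC − 5h30m = 20:00 Rasund Standard Time standard time (rolling into the previous day, 21 March 2029).
The standard-time date in Rasund Standard Time, 21 March 2029, falls between 10 November 2028 and 25 March 2029, so daylight saving is in effect and Rasund Standard Time is at UTC−04:30.
01:30 UTC − 4h30m = 21:00 local (rolling into the previous day, 21 March 2029).

21:00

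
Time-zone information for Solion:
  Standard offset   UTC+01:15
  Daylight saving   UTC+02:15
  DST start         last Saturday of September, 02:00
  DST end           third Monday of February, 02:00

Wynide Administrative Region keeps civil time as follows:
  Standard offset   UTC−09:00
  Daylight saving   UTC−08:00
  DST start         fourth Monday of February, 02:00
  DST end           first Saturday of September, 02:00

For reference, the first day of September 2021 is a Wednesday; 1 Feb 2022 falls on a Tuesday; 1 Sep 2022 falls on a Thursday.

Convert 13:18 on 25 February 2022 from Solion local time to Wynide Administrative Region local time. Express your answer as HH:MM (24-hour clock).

1 September 2021 is a Wednesday, so Saturdays fall on 4, 11, 18, 25; the last is September 25.
1 February 2022 is a Tuesday, so the first Monday is February 7 and the third is February 21.
25 February 2022 is outside the daylight-saving period (25 September 2021 – 21 February 2022), so Solion is on standard time, UTC+01:15.
13:18 Solion − 1h15m = 12:03 UTC.
1 February 2022 is a Tuesday, so the first Monday is February 7 and the fourth is February 28.
1 September 2022 is a Thursday, so the first Saturday is September 3.
At the standard offset (UTC−09:00), 12:03 UTC − 9h = 03:03 Wynide Administrative Region standard time.
The standard-time date in Wynide Administrative Region, 25 February 2022, is outside the daylight-saving period (28 February – 3 September), so Wynide Administrative Region is on standard time, UTC−09:00.
12:03 UTC − 9h = 03:03 Wynide Administrative Region.

03:03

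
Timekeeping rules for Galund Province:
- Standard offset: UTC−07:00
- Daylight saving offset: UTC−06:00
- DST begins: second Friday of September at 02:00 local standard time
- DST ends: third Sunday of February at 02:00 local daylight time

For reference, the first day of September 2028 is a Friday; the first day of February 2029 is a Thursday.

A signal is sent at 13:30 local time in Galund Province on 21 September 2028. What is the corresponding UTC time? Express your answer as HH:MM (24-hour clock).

19:30

1 September 2028 is a Friday, so the first Friday is September 1 and the second is September 8.
1 February 2029 is a Thursday, so the first Sunday is February 4 and the third is February 18.
Daylight saving runs 8 September 2028 – 18 February 2029; 21 September 2028 is inside that window, so Galund Province is at UTC−06:00.
13:30 local + 6h = 19:30 UTC.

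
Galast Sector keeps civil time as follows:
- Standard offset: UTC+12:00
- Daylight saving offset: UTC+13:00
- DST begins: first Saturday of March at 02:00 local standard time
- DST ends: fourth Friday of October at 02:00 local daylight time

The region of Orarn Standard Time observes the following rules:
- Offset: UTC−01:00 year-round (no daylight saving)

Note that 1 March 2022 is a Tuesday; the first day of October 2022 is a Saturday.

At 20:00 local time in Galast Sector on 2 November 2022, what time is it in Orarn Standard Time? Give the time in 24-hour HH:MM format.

1 March 2022 is a Tuesday, so the first Saturday is March 5.
1 October 2022 is a Saturday, so the first Friday is October 7 and the fourth is October 28.
Daylight saving runs 5 March – 28 October; 2 November 2022 is outside that window, so Galast Sector is on standard time at UTC+12:00.
20:00 Galast Sector − 12h = 08:00 UTC.
Orarn Standard Time has no daylight saving, so its offset is UTC−01:00 year-round.
08:00 UTC − 1h = 07:00 Orarn Standard Time.

07:00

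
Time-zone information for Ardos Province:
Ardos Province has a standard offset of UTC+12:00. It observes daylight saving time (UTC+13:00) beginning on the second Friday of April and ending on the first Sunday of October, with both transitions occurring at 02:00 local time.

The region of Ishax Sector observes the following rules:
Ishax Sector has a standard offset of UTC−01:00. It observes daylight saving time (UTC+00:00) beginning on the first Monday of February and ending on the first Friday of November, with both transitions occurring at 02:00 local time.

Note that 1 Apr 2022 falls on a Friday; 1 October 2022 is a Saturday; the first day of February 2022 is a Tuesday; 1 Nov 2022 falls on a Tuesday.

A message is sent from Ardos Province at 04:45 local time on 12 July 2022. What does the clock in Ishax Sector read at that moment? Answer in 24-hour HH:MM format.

15:45

1 April 2022 is a Friday, so the first Friday is April 1 and the second is April 8.
1 October 2022 is a Saturday, so the first Sunday is October 2.
Daylight saving runs 8 April – 2 October; 12 July 2022 is inside that window, so Ardos Province is at UTC+13:00.
04:45 Ardos Province − 13h = 15:45 UTC (rolling into the previous day, 11 July 2022).
1 February 2022 is a Tuesday, so the first Monday is February 7.
1 November 2022 is a Tuesday, so the first Friday is November 4.
At the standard offset (UTC−01:00), 15:45 UTC − 1h = 14:45 Ishax Sector standard time.
Daylight saving runs 7 February – 4 November; the standard-time date in Ishax Sector, 11 July 2022, is inside that window, so Ishax Sector is at UTC+00:00.
15:45 UTC + 0h = 15:45 Ishax Sector.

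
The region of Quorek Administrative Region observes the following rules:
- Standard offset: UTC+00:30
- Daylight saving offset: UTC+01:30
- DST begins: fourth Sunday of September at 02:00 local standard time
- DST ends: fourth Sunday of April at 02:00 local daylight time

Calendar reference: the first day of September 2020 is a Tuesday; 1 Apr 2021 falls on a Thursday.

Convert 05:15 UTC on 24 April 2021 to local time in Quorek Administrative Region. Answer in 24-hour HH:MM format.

06:45

1 September 2020 is a Tuesday, so the first Sunday is September 6 and the fourth is September 27.
1 April 2021 is a Thursday, so the first Sunday is April 4 and the fourth is April 25.
At the standard offset (UTC+00:30), 05:15 UTC + 0h30m = 05:45 Quorek Administrative Region standard time.
Daylight saving runs 27 September 2020 – 25 April 2021; the standard-time date in Quorek Administrative Region, 24 April 2021, is inside that window, so Quorek Administrative Region is at UTC+01:30.
05:15 UTC + 1h30m = 06:45 local.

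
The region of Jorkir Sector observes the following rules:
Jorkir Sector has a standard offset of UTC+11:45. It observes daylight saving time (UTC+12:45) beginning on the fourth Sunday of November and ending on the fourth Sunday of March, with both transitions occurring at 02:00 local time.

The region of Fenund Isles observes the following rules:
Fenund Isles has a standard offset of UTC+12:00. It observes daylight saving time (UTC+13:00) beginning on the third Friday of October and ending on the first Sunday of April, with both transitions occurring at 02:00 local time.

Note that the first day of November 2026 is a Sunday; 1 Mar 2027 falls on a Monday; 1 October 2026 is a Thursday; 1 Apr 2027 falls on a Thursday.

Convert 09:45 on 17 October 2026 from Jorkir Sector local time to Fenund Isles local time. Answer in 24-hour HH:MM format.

11:00

1 November 2026 is a Sunday, so the first Sunday is November 1 and the fourth is November 22.
1 March 2027 is a Monday, so the first Sunday is March 7 and the fourth is March 28.
17 October 2026 is outside the daylight-saving period (22 November 2026 – 28 March 2027), so Jorkir Sector is on standard time, UTC+11:45.
09:45 Jorkir Sector − 11h45m = 22:00 UTC (rolling into the previous day, 16 October 2026).
1 October 2026 is a Thursday, so the first Friday is October 2 and the third is October 16.
1 April 2027 is a Thursday, so the first Sunday is April 4.
At the standard offset (UTC+12:00), 22:00 UTC + 12h = 10:00 Fenund Isles standard time (rolling into the next day, 17 October 2026).
The standard-time date in Fenund Isles, 17 October 2026, falls between 16 October 2026 and 4 April 2027, so daylight saving is in effect and Fenund Isles is at UTC+13:00.
22:00 UTC + 13h = 11:00 Fenund Isles (rolling into the next day, 17 October 2026).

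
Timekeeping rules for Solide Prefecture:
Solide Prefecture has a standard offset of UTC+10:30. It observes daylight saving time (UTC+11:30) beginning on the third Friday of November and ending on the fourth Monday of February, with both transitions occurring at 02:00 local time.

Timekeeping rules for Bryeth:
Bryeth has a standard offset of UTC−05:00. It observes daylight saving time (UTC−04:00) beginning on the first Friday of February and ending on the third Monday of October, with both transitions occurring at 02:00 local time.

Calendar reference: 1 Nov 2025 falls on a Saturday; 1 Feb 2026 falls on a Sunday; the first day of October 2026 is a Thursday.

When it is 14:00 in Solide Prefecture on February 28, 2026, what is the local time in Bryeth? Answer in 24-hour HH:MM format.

23:30

1 November 2025 is a Saturday, so the first Friday is November 7 and the third is November 21.
1 February 2026 is a Sunday, so the first Monday is February 2 and the fourth is February 23.
Daylight saving runs 21 November 2025 – 23 February 2026; February 28, 2026 is outside that window, so Solide Prefecture is on standard time at UTC+10:30.
14:00 Solide Prefecture − 10h30m = 03:30 UTC.
1 February 2026 is a Sunday, so the first Friday is February 6.
1 October 2026 is a Thursday, so the first Monday is October 5 and the third is October 19.
At the standard offset (UTC−05:00), 03:30 UTC − 5h = 22:30 Bryeth standard time (rolling into the previous day, 27 February 2026).
The standard-time date in Bryeth, February 27, 2026, falls between 6 February and 19 October, so daylight saving is in effect and Bryeth is at UTC−04:00.
03:30 UTC − 4h = 23:30 Bryeth (rolling into the previous day, 27 February 2026).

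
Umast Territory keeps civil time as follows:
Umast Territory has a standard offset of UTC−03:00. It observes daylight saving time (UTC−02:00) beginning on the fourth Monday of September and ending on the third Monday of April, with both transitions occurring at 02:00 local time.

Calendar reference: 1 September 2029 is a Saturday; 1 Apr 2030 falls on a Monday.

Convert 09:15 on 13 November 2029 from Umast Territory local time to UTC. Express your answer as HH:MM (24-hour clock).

11:15

1 September 2029 is a Saturday, so the first Monday is September 3 and the fourth is September 24.
1 April 2030 is a Monday, so the first Monday is April 1 and the third is April 15.
13 November 2029 lies within the daylight-saving period (24 September 2029 – 15 April 2030), so Umast Territory is on daylight time, UTC−02:00.
09:15 local + 2h = 11:15 UTC.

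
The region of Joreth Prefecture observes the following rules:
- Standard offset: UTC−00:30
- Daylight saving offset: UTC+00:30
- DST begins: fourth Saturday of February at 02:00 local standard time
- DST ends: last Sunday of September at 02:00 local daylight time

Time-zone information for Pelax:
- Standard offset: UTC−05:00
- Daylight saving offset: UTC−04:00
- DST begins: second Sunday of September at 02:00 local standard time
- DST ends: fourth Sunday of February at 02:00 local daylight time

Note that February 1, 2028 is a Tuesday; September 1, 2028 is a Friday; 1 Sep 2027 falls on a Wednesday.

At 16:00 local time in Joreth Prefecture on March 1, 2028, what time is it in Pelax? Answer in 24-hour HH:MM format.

1 February 2028 is a Tuesday, so the first Saturday is February 5 and the fourth is February 26.
1 September 2028 is a Friday, so Sundays fall on 3, 10, 17, 24; the last is September 24.
March 1, 2028 lies within the daylight-saving period (26 February – 24 September), so Joreth Prefecture is on daylight time, UTC+00:30.
16:00 Joreth Prefecture − 0h30m = 15:30 UTC.
1 September 2027 is a Wednesday, so the first Sunday is September 5 and the second is September 12.
1 February 2028 is a Tuesday, so the first Sunday is February 6 and the fourth is February 27.
At the standard offset (UTC−05:00), 15:30 UTC − 5h = 10:30 Pelax standard time.
Daylight saving runs 12 September 2027 – 27 February 2028; the standard-time date in Pelax, March 1, 2028, is outside that window, so Pelax is on standard time at UTC−05:00.
15:30 UTC − 5h = 10:30 Pelax.

10:30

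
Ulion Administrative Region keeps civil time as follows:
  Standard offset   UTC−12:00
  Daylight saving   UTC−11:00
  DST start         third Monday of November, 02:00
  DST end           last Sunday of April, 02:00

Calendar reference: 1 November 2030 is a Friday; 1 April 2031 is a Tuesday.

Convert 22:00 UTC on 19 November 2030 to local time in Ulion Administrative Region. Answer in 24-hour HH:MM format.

1 November 2030 is a Friday, so the first Monday is November 4 and the third is November 18.
1 April 2031 is a Tuesday, so Sundays fall on 6, 13, 20, 27; the last is April 27.
At the standard offset (UTC−12:00), 22:00 UTC − 12h = 10:00 Ulion Administrative Region standard time.
The standard-time date in Ulion Administrative Region, 19 November 2030, falls between 18 November 2030 and 27 April 2031, so daylight saving is in effect and Ulion Administrative Region is at UTC−11:00.
22:00 UTC − 11h = 11:00 local.

11:00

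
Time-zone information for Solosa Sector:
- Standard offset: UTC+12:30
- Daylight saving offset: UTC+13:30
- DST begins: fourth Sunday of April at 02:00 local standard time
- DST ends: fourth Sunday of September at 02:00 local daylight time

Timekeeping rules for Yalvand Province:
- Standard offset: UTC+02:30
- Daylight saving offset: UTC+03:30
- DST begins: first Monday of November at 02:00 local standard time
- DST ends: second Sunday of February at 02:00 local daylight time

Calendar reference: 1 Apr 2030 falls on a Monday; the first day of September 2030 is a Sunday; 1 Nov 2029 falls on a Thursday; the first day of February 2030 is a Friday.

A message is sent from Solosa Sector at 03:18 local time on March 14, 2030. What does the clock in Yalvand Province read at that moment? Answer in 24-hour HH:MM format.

17:18

1 April 2030 is a Monday, so the first Sunday is April 7 and the fourth is April 28.
1 September 2030 is a Sunday, so the first Sunday is September 1 and the fourth is September 22.
March 14, 2030 does not fall between 28 April and 22 September, so daylight saving is not in effect and Solosa Sector is at UTC+12:30.
03:18 Solosa Sector − 12h30m = 14:48 UTC (rolling into the previous day, 13 March 2030).
1 November 2029 is a Thursday, so the first Monday is November 5.
1 February 2030 is a Friday, so the first Sunday is February 3 and the second is February 10.
At the standard offset (UTC+02:30), 14:48 UTC + 2h30m = 17:18 Yalvand Province standard time.
Daylight saving runs 5 November 2029 – 10 February 2030; the standard-time date in Yalvand Province, March 13, 2030, is outside that window, so Yalvand Province is on standard time at UTC+02:30.
14:48 UTC + 2h30m = 17:18 Yalvand Province.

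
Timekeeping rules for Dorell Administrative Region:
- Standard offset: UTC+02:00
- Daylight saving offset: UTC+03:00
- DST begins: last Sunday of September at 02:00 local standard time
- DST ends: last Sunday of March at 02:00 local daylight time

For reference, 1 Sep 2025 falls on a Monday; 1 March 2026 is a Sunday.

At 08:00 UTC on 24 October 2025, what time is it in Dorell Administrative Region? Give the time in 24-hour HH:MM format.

11:00

1 September 2025 is a Monday, so Sundays fall on 7, 14, 21, 28; the last is September 28.
1 March 2026 is a Sunday, so Sundays fall on 1, 8, 15, 22, 29; the last is March 29.
At the standard offset (UTC+02:00), 08:00 UTC + 2h = 10:00 Dorell Administrative Region standard time.
Daylight saving runs 28 September 2025 – 29 March 2026; the standard-time date in Dorell Administrative Region, 24 October 2025, is inside that window, so Dorell Administrative Region is at UTC+03:00.
08:00 UTC + 3h = 11:00 local.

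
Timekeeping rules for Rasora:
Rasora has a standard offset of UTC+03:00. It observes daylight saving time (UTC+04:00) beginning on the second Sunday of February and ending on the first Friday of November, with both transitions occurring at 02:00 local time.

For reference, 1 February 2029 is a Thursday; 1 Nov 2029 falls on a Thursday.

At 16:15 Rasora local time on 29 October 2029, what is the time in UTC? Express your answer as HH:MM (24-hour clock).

1 February 2029 is a Thursday, so the first Sunday is February 4 and the second is February 11.
1 November 2029 is a Thursday, so the first Friday is November 2.
Daylight saving runs 11 February – 2 November; 29 October 2029 is inside that window, so Rasora is at UTC+04:00.
16:15 local − 4h = 12:15 UTC.

12:15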